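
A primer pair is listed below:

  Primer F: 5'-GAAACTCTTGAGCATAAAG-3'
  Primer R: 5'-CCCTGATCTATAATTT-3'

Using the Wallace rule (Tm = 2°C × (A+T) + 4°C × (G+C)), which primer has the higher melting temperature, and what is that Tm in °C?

Primer F, 52°C

Primer F: A+T=12, G+C=7 → Tm = 2(12)+4(7) = 52°C
Primer R: A+T=11, G+C=5 → Tm = 2(11)+4(5) = 42°C
52°C vs 42°C → primer F is higher.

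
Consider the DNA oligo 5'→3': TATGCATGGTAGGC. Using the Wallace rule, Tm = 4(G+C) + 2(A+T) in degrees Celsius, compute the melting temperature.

C=2, G=5, T=4, A=3
So N_AT = 7 and N_GC = 7.
Tm = 4·7 + 2·7 = 28 + 14 = 42°C

42°C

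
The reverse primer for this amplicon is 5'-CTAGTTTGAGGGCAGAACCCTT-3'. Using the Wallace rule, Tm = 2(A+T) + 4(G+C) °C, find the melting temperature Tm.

66°C

Base counts: A=5, C=5, G=6, T=6
AT pairs contribute 11, GC pairs contribute 11.
Tm = 4·11 + 2·11 = 44 + 22 = 66°C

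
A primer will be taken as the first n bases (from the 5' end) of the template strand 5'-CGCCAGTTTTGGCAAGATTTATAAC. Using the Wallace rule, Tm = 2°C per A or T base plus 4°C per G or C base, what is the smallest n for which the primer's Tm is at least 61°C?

n = 22

First 21 bases: CGCCAGTTTTGGCAAGATTTA → Tm = 60°C (< 61°C)
First 22 bases: CGCCAGTTTTGGCAAGATTTAT → Tm = 62°C (≥ 61°C)
Since every base adds ≥2°C, Tm only increases with n, so the threshold is first crossed at n = 22.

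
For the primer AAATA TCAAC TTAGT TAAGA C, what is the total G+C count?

G=2, T=6, A=10, C=3
G+C = 2 + 3 = 5

5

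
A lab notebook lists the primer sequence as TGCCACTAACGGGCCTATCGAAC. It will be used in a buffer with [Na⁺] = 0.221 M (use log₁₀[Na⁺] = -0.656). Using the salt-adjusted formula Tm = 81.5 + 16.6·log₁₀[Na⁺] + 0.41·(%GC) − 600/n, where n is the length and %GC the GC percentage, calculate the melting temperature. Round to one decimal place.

Length n = 23. C=8, G=5, T=4, A=6
G+C = 13, so %GC = 13/23 × 100 = 56.522%
Salt term: 16.6 × (-0.656) = -10.89
GC term: 0.41 × 56.522 = 23.174; length term: −600/23 = −26.087
Tm = 81.5 + (-10.89) + 23.174 − 26.087 = 67.697 → 67.7°C

67.7°C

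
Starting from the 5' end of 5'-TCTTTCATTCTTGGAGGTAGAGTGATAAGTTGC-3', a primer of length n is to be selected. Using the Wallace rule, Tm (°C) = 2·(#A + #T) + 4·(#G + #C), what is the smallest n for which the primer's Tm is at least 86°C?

First 31 bases: TCTTTCATTCTTGGAGGTAGAGTGATAAGTT → Tm = 84°C (< 86°C)
First 32 bases: TCTTTCATTCTTGGAGGTAGAGTGATAAGTTG → Tm = 88°C (≥ 86°C)
Each additional base adds 2°C (A/T) or 4°C (G/C), so Tm is non-decreasing in n; n = 32 is the first length to reach 86°C.

n = 32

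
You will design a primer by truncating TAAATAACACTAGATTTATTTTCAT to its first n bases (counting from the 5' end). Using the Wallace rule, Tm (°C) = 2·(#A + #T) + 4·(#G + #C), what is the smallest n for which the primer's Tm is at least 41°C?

n = 18

First 17 bases: TAAATAACACTAGATTT → Tm = 40°C (< 41°C)
First 18 bases: TAAATAACACTAGATTTA → Tm = 42°C (≥ 41°C)
Since every base adds ≥2°C, Tm only increases with n, so the threshold is first crossed at n = 18.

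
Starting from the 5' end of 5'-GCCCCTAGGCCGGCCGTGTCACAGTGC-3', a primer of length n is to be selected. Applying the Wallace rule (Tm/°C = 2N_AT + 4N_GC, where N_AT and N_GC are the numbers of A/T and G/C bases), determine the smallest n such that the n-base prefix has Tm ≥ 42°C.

n = 12

First 11 bases: GCCCCTAGGCC → Tm = 40°C (< 42°C)
First 12 bases: GCCCCTAGGCCG → Tm = 44°C (≥ 42°C)
Each additional base adds 2°C (A/T) or 4°C (G/C), so Tm is non-decreasing in n; n = 12 is the first length to reach 42°C.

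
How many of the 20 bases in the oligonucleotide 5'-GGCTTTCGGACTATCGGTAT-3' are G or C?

10

A=3, T=7, C=4, G=6
Total G or C: 6 + 4 = 10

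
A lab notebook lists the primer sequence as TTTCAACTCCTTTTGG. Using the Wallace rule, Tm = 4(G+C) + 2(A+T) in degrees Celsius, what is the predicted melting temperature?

44°C

Counting bases: A=2, T=8, G=2, C=4
A+T = 10, G+C = 6
Tm = 2×10 + 4×6 = 44°C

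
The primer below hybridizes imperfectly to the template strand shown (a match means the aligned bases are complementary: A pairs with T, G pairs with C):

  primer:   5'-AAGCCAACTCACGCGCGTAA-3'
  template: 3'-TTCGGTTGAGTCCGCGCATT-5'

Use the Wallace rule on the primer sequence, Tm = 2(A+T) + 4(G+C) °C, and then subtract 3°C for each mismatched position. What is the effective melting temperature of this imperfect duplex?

59°C

Primer base counts: A=7, T=2, G=4, C=7 → A+T=9, G+C=11
Perfect-match Tm = 2(9) + 4(11) = 18 + 44 = 62°C
Mismatches (positions where the bases are not complementary): 1 (at position 12)
Effective Tm = 62 − 1×3 = 62 − 3 = 59°C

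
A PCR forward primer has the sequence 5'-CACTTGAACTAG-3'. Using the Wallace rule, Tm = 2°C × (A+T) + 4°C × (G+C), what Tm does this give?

Counting bases: C=3, T=3, A=4, G=2
A+T = 7, G+C = 5
Tm = 2(7) + 4(5) = 14 + 20 = 34°C

34°C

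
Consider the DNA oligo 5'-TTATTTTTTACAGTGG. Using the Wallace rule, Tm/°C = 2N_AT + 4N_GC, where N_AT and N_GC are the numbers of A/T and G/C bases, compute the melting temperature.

40°C

Scanning the sequence gives C=1, T=9, A=3, G=3.
So N_AT = 12 and N_GC = 4.
Tm = 2(12) + 4(4) = 24 + 16 = 40°C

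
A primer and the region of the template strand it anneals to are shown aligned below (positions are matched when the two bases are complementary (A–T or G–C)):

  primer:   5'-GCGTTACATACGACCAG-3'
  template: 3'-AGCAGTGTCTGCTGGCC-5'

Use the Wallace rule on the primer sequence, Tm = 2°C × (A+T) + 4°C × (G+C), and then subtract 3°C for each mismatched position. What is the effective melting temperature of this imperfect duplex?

Primer base counts: A=5, T=3, G=4, C=5 → A+T=8, G+C=9
Perfect-match Tm = 2(8) + 4(9) = 16 + 36 = 52°C
Mismatches (positions where the bases are not complementary): 4 (at positions 1, 5, 9, 16)
Effective Tm = 52 − 4×3 = 52 − 12 = 40°C

40°C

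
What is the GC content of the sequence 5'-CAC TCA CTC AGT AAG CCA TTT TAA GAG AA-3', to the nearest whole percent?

38%

Scanning the sequence gives C=7, G=4, A=11, T=7.
G+C = 4 + 7 = 11 out of 29 bases
%GC = 11/29 × 100 = 37.93% ≈ 38%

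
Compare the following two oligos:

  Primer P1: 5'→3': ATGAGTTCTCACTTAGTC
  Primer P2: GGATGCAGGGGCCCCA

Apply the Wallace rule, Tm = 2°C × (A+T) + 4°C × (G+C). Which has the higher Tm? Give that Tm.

Primer P1: A+T=11, G+C=7 → Tm = 2(11)+4(7) = 50°C
Primer P2: A+T=4, G+C=12 → Tm = 2(4)+4(12) = 56°C
50°C vs 56°C → primer P2 is higher.

Primer P2, 56°C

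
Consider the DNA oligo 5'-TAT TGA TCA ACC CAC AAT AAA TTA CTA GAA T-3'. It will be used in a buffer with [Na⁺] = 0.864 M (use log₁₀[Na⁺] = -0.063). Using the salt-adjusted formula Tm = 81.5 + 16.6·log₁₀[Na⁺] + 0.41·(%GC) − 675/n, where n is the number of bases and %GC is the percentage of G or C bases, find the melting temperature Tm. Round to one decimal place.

69.3°C

Length n = 31. Counting bases: A=14, C=6, T=9, G=2
G+C = 8, so %GC = 8/31 × 100 = 25.806%
Salt term: 16.6 × (-0.063) = -1.046
GC term: 0.41 × 25.806 = 10.58; length term: −675/31 = −21.774
Tm = 81.5 + (-1.046) + 10.58 − 21.774 = 69.26 → 69.3°C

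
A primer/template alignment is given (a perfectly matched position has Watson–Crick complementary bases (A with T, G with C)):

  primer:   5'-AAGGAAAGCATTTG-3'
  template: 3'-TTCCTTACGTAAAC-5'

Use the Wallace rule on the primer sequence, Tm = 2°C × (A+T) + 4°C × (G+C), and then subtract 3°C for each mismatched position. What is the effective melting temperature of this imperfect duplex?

35°C

Primer base counts: A=6, T=3, G=4, C=1 → A+T=9, G+C=5
Perfect-match Tm = 2(9) + 4(5) = 18 + 20 = 38°C
Mismatches (positions where the bases are not complementary): 1 (at position 7)
Effective Tm = 38 − 1×3 = 38 − 3 = 35°C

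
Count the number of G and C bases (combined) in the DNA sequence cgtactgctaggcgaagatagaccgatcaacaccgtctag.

21

T=7, A=12, C=11, G=10
Total G or C: 10 + 11 = 21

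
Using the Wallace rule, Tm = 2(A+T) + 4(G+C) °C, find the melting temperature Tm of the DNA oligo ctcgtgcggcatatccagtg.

64°C

Scanning the sequence gives A=3, T=5, G=6, C=6.
So N_AT = 8 and N_GC = 12.
Tm = 2×8 + 4×12 = 64°C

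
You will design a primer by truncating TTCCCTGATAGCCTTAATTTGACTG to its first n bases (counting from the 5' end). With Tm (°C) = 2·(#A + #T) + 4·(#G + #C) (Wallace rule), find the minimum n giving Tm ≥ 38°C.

First 12 bases: TTCCCTGATAGC → Tm = 36°C (< 38°C)
First 13 bases: TTCCCTGATAGCC → Tm = 40°C (≥ 38°C)
Since every base adds ≥2°C, Tm only increases with n, so the threshold is first crossed at n = 13.

n = 13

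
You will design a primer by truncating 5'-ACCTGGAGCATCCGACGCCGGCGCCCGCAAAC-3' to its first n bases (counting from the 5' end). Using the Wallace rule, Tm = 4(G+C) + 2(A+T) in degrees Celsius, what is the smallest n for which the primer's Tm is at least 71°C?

First 20 bases: ACCTGGAGCATCCGACGCCG → Tm = 68°C (< 71°C)
First 21 bases: ACCTGGAGCATCCGACGCCGG → Tm = 72°C (≥ 71°C)
Since every base adds ≥2°C, Tm only increases with n, so the threshold is first crossed at n = 21.

n = 21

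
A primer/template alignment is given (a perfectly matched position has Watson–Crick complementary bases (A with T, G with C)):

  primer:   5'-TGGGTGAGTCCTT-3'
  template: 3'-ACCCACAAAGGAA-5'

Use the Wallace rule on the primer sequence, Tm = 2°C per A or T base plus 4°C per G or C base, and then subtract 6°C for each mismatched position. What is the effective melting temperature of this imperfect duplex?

28°C

Primer base counts: A=1, T=5, G=5, C=2 → A+T=6, G+C=7
Perfect-match Tm = 2(6) + 4(7) = 12 + 28 = 40°C
Mismatches (positions where the bases are not complementary): 2 (at positions 7, 8)
Effective Tm = 40 − 2×6 = 40 − 12 = 28°C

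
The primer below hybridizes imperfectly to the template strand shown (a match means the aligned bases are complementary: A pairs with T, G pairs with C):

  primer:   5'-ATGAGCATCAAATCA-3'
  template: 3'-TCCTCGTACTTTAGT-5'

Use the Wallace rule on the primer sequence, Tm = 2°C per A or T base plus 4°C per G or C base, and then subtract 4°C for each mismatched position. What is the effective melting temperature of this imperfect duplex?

Primer base counts: A=7, T=3, G=2, C=3 → A+T=10, G+C=5
Perfect-match Tm = 2(10) + 4(5) = 20 + 20 = 40°C
Mismatches (positions where the bases are not complementary): 2 (at positions 2, 9)
Effective Tm = 40 − 2×4 = 40 − 8 = 32°C

32°C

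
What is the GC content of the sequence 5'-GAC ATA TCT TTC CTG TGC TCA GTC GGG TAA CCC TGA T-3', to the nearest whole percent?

Counting bases: A=7, C=10, T=12, G=8
G+C = 8 + 10 = 18 out of 37 bases
%GC = 18/37 × 100 = 48.65% ≈ 49%

49%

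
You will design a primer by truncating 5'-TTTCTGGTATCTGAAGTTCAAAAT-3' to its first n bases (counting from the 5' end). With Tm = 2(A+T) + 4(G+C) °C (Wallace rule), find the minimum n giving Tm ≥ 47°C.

First 17 bases: TTTCTGGTATCTGAAGT → Tm = 46°C (< 47°C)
First 18 bases: TTTCTGGTATCTGAAGTT → Tm = 48°C (≥ 47°C)
Each additional base adds 2°C (A/T) or 4°C (G/C), so Tm is non-decreasing in n; n = 18 is the first length to reach 47°C.

n = 18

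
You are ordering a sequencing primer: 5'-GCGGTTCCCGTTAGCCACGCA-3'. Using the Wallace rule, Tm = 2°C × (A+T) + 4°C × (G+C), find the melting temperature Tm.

70°C

Counting bases: C=8, T=4, A=3, G=6
AT pairs contribute 7, GC pairs contribute 14.
Tm = 4·14 + 2·7 = 56 + 14 = 70°C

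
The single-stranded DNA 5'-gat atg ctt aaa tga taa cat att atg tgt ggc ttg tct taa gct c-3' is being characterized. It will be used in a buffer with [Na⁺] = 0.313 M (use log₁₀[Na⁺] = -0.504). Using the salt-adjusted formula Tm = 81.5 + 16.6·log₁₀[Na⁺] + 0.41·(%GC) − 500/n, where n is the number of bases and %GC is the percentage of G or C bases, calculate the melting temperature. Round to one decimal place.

75.6°C

Length n = 46. Base counts: G=9, T=18, A=13, C=6
G+C = 15, so %GC = 15/46 × 100 = 32.609%
Salt term: 16.6 × (-0.504) = -8.366
GC term: 0.41 × 32.609 = 13.37; length term: −500/46 = −10.87
Tm = 81.5 + (-8.366) + 13.37 − 10.87 = 75.634 → 75.6°C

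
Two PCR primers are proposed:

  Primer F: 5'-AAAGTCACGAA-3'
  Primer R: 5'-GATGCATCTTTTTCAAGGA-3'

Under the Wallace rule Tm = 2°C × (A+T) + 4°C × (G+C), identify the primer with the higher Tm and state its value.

Primer R, 52°C

Primer F: A+T=7, G+C=4 → Tm = 2(7)+4(4) = 30°C
Primer R: A+T=12, G+C=7 → Tm = 2(12)+4(7) = 52°C
30°C vs 52°C → primer R is higher.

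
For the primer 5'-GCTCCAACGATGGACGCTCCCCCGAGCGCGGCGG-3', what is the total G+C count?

26

Counting bases: T=3, C=14, A=5, G=12
Total G or C: 12 + 14 = 26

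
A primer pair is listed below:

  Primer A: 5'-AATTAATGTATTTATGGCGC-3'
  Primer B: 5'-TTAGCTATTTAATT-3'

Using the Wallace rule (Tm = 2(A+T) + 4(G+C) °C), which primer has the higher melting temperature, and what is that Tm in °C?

Primer A: A+T=14, G+C=6 → Tm = 2(14)+4(6) = 52°C
Primer B: A+T=12, G+C=2 → Tm = 2(12)+4(2) = 32°C
52°C vs 32°C → primer A is higher.

Primer A, 52°C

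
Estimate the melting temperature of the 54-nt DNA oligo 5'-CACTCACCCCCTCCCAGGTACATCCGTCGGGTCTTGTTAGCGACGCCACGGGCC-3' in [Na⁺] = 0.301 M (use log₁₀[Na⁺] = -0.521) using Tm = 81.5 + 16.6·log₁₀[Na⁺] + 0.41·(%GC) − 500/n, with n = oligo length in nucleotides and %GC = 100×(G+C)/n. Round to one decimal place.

Length n = 54. Base counts: T=10, A=8, G=13, C=23
G+C = 36, so %GC = 36/54 × 100 = 66.667%
Salt term: 16.6 × (-0.521) = -8.649
GC term: 0.41 × 66.667 = 27.333; length term: −500/54 = −9.259
Tm = 81.5 + (-8.649) + 27.333 − 9.259 = 90.925 → 90.9°C

90.9°C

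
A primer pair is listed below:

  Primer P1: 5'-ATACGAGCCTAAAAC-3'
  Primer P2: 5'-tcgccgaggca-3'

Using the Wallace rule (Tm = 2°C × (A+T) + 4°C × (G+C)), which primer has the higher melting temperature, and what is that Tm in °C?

Primer P1: A+T=9, G+C=6 → Tm = 2(9)+4(6) = 42°C
Primer P2: A+T=3, G+C=8 → Tm = 2(3)+4(8) = 38°C
42°C vs 38°C → primer P1 is higher.

Primer P1, 42°C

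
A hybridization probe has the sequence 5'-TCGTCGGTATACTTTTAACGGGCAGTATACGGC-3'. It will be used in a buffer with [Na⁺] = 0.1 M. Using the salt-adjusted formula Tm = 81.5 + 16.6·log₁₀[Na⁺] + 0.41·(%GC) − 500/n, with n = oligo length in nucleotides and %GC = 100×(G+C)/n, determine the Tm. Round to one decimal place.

Length n = 33. Counting bases: C=7, T=10, A=7, G=9
G+C = 16, so %GC = 16/33 × 100 = 48.485%
Salt term: 16.6 × (-1) = -16.6
GC term: 0.41 × 48.485 = 19.879; length term: −500/33 = −15.152
Tm = 81.5 + (-16.6) + 19.879 − 15.152 = 69.627 → 69.6°C

69.6°C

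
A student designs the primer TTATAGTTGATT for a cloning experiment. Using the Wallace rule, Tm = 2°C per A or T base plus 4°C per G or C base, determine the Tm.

C=0, A=3, G=2, T=7
So N_AT = 10 and N_GC = 2.
Tm = 2×10 + 4×2 = 28°C

28°C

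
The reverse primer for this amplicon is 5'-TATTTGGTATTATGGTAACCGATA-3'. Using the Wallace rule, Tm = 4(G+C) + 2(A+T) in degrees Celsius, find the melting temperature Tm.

Base counts: C=2, T=10, A=7, G=5
So N_AT = 17 and N_GC = 7.
Tm = 2(17) + 4(7) = 34 + 28 = 62°C

62°C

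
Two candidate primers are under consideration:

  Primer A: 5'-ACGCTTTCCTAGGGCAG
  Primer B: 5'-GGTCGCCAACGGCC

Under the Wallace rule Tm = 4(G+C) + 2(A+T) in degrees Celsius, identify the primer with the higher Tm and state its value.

Primer A, 54°C

Primer A: A+T=7, G+C=10 → Tm = 2(7)+4(10) = 54°C
Primer B: A+T=3, G+C=11 → Tm = 2(3)+4(11) = 50°C
54°C vs 50°C → primer A is higher.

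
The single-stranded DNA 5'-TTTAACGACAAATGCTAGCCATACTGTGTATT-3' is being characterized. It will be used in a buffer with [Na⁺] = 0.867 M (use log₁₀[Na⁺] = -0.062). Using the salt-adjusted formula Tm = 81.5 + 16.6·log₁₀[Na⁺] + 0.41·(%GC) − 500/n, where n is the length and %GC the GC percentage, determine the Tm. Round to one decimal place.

78.9°C

Length n = 32. Base counts: A=10, G=5, T=11, C=6
G+C = 11, so %GC = 11/32 × 100 = 34.375%
Salt term: 16.6 × (-0.062) = -1.029
GC term: 0.41 × 34.375 = 14.094; length term: −500/32 = −15.625
Tm = 81.5 + (-1.029) + 14.094 − 15.625 = 78.94 → 78.9°C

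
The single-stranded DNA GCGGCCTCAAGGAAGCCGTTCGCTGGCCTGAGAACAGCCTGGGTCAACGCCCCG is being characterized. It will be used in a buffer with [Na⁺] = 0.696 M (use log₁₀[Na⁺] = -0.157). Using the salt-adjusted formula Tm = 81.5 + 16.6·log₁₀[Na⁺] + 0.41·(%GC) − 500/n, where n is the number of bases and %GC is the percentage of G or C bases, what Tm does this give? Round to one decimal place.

Length n = 54. Scanning the sequence gives T=7, A=10, G=18, C=19.
G+C = 37, so %GC = 37/54 × 100 = 68.519%
Salt term: 16.6 × (-0.157) = -2.606
GC term: 0.41 × 68.519 = 28.093; length term: −500/54 = −9.259
Tm = 81.5 + (-2.606) + 28.093 − 9.259 = 97.728 → 97.7°C

97.7°C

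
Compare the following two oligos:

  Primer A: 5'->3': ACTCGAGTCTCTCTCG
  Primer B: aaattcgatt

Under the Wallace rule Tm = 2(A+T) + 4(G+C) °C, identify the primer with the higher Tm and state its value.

Primer A: A+T=7, G+C=9 → Tm = 2(7)+4(9) = 50°C
Primer B: A+T=8, G+C=2 → Tm = 2(8)+4(2) = 24°C
50°C vs 24°C → primer A is higher.

Primer A, 50°C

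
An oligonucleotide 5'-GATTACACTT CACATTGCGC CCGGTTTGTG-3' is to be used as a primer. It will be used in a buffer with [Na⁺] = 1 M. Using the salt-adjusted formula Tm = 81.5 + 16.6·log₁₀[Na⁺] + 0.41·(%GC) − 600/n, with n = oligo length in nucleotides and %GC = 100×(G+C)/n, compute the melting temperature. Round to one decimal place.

82.0°C

Length n = 30. Scanning the sequence gives C=8, A=5, G=7, T=10.
G+C = 15, so %GC = 15/30 × 100 = 50%
Salt term: 16.6 × (0) = 0
GC term: 0.41 × 50 = 20.5; length term: −600/30 = −20
Tm = 81.5 + (0) + 20.5 − 20 = 82 → 82.0°C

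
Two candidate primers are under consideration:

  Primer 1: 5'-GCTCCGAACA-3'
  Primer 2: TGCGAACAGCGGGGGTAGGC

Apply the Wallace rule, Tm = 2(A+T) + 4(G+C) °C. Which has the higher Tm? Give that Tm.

Primer 1: A+T=4, G+C=6 → Tm = 2(4)+4(6) = 32°C
Primer 2: A+T=6, G+C=14 → Tm = 2(6)+4(14) = 68°C
32°C vs 68°C → primer 2 is higher.

Primer 2, 68°C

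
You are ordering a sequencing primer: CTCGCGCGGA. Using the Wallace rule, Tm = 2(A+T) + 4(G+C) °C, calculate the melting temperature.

Base counts: T=1, G=4, C=4, A=1
So N_AT = 2 and N_GC = 8.
Tm = 2(2) + 4(8) = 4 + 32 = 36°C

36°C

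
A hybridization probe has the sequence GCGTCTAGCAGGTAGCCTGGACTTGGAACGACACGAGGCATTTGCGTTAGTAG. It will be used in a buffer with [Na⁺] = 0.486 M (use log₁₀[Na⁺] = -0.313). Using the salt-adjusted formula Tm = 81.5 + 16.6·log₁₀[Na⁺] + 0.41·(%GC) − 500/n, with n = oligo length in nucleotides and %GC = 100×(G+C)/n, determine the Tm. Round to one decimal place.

Length n = 53. Counting bases: C=11, G=18, A=12, T=12
G+C = 29, so %GC = 29/53 × 100 = 54.717%
Salt term: 16.6 × (-0.313) = -5.196
GC term: 0.41 × 54.717 = 22.434; length term: −500/53 = −9.434
Tm = 81.5 + (-5.196) + 22.434 − 9.434 = 89.304 → 89.3°C

89.3°C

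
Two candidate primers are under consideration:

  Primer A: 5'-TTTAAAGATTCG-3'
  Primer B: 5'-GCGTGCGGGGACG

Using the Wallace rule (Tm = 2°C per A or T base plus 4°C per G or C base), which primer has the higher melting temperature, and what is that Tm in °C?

Primer B, 48°C

Primer A: A+T=9, G+C=3 → Tm = 2(9)+4(3) = 30°C
Primer B: A+T=2, G+C=11 → Tm = 2(2)+4(11) = 48°C
30°C vs 48°C → primer B is higher.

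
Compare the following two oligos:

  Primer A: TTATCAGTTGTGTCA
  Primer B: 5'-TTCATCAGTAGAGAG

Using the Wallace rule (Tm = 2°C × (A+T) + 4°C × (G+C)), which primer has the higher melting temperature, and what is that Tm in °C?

Primer B, 42°C

Primer A: A+T=10, G+C=5 → Tm = 2(10)+4(5) = 40°C
Primer B: A+T=9, G+C=6 → Tm = 2(9)+4(6) = 42°C
40°C vs 42°C → primer B is higher.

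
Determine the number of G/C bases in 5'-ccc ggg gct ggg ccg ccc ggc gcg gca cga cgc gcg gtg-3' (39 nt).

35

Scanning the sequence gives T=2, G=19, C=16, A=2.
G+C = 19 + 16 = 35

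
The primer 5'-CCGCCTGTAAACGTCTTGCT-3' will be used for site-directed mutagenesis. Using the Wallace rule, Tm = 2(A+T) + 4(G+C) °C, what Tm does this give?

62°C

Counting bases: A=3, C=7, G=4, T=6
AT pairs contribute 9, GC pairs contribute 11.
Tm = 2(9) + 4(11) = 18 + 44 = 62°C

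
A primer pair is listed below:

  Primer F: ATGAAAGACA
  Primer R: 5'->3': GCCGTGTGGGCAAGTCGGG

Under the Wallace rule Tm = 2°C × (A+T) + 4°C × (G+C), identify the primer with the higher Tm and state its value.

Primer R, 66°C

Primer F: A+T=7, G+C=3 → Tm = 2(7)+4(3) = 26°C
Primer R: A+T=5, G+C=14 → Tm = 2(5)+4(14) = 66°C
26°C vs 66°C → primer R is higher.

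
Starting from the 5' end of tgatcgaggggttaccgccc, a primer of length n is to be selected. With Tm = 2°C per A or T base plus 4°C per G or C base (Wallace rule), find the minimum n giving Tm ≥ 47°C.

n = 16

First 15 bases: TGATCGAGGGGTTAC → Tm = 46°C (< 47°C)
First 16 bases: TGATCGAGGGGTTACC → Tm = 50°C (≥ 47°C)
Each additional base adds 2°C (A/T) or 4°C (G/C), so Tm is non-decreasing in n; n = 16 is the first length to reach 47°C.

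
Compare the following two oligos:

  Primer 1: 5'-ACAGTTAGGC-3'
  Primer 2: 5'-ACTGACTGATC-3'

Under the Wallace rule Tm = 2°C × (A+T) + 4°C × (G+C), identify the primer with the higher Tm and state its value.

Primer 2, 32°C

Primer 1: A+T=5, G+C=5 → Tm = 2(5)+4(5) = 30°C
Primer 2: A+T=6, G+C=5 → Tm = 2(6)+4(5) = 32°C
30°C vs 32°C → primer 2 is higher.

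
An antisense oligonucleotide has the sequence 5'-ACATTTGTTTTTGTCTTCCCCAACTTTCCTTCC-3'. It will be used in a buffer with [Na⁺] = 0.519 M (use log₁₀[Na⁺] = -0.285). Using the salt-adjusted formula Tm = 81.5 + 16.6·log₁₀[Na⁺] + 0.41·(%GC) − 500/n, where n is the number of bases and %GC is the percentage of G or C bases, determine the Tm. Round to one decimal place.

77.8°C

Length n = 33. Counting bases: A=4, C=11, T=16, G=2
G+C = 13, so %GC = 13/33 × 100 = 39.394%
Salt term: 16.6 × (-0.285) = -4.731
GC term: 0.41 × 39.394 = 16.152; length term: −500/33 = −15.152
Tm = 81.5 + (-4.731) + 16.152 − 15.152 = 77.769 → 77.8°C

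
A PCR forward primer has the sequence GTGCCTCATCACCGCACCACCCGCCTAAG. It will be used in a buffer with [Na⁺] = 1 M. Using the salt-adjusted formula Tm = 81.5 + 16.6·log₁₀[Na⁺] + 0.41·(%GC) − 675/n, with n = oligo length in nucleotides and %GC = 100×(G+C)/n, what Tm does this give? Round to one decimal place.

85.1°C

Length n = 29. Base counts: G=5, A=6, C=14, T=4
G+C = 19, so %GC = 19/29 × 100 = 65.517%
Salt term: 16.6 × (0) = 0
GC term: 0.41 × 65.517 = 26.862; length term: −675/29 = −23.276
Tm = 81.5 + (0) + 26.862 − 23.276 = 85.086 → 85.1°C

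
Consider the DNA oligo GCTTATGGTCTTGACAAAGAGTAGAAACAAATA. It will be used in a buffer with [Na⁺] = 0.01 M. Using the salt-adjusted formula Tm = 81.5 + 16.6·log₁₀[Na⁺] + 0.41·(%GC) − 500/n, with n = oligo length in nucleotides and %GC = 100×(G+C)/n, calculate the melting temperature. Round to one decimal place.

46.8°C

Length n = 33. Scanning the sequence gives T=8, A=14, C=4, G=7.
G+C = 11, so %GC = 11/33 × 100 = 33.333%
Salt term: 16.6 × (-2) = -33.2
GC term: 0.41 × 33.333 = 13.667; length term: −500/33 = −15.152
Tm = 81.5 + (-33.2) + 13.667 − 15.152 = 46.815 → 46.8°C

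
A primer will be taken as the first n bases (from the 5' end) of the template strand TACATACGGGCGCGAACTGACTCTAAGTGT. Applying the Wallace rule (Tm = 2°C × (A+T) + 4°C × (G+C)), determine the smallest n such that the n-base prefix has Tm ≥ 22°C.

n = 8

First 7 bases: TACATAC → Tm = 18°C (< 22°C)
First 8 bases: TACATACG → Tm = 22°C (≥ 22°C)
Each additional base adds 2°C (A/T) or 4°C (G/C), so Tm is non-decreasing in n; n = 8 is the first length to reach 22°C.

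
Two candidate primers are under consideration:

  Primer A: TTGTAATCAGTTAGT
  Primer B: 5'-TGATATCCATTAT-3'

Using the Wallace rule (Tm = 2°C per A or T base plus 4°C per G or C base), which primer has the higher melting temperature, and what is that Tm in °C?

Primer A, 38°C

Primer A: A+T=11, G+C=4 → Tm = 2(11)+4(4) = 38°C
Primer B: A+T=10, G+C=3 → Tm = 2(10)+4(3) = 32°C
38°C vs 32°C → primer A is higher.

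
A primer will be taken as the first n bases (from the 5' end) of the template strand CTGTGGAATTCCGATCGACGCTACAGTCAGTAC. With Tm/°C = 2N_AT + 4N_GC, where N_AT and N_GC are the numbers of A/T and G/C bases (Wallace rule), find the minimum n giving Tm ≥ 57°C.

n = 19

First 18 bases: CTGTGGAATTCCGATCGA → Tm = 54°C (< 57°C)
First 19 bases: CTGTGGAATTCCGATCGAC → Tm = 58°C (≥ 57°C)
Since every base adds ≥2°C, Tm only increases with n, so the threshold is first crossed at n = 19.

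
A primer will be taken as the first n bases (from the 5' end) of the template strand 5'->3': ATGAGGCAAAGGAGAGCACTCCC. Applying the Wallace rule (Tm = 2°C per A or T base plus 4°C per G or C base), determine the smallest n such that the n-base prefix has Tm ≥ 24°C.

n = 8

First 7 bases: ATGAGGC → Tm = 22°C (< 24°C)
First 8 bases: ATGAGGCA → Tm = 24°C (≥ 24°C)
Each additional base adds 2°C (A/T) or 4°C (G/C), so Tm is non-decreasing in n; n = 8 is the first length to reach 24°C.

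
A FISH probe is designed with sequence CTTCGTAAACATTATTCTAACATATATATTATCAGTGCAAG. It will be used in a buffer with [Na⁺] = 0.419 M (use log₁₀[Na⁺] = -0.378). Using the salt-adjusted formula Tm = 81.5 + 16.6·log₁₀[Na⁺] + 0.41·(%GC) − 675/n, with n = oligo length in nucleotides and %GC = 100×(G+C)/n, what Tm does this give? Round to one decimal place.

69.8°C

Length n = 41. Base counts: T=15, C=7, A=15, G=4
G+C = 11, so %GC = 11/41 × 100 = 26.829%
Salt term: 16.6 × (-0.378) = -6.275
GC term: 0.41 × 26.829 = 11; length term: −675/41 = −16.463
Tm = 81.5 + (-6.275) + 11 − 16.463 = 69.762 → 69.8°C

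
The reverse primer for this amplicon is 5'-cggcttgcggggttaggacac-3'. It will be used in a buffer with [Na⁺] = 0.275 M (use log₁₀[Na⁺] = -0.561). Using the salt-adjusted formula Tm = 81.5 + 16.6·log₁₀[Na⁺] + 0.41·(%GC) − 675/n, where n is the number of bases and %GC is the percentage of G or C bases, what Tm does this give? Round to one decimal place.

Length n = 21. Scanning the sequence gives G=9, C=5, T=4, A=3.
G+C = 14, so %GC = 14/21 × 100 = 66.667%
Salt term: 16.6 × (-0.561) = -9.313
GC term: 0.41 × 66.667 = 27.333; length term: −675/21 = −32.143
Tm = 81.5 + (-9.313) + 27.333 − 32.143 = 67.377 → 67.4°C

67.4°C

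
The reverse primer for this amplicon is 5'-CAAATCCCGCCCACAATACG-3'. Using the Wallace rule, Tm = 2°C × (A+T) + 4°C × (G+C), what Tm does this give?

Base counts: A=7, T=2, G=2, C=9
AT pairs contribute 9, GC pairs contribute 11.
Tm = 4·11 + 2·9 = 44 + 18 = 62°C

62°C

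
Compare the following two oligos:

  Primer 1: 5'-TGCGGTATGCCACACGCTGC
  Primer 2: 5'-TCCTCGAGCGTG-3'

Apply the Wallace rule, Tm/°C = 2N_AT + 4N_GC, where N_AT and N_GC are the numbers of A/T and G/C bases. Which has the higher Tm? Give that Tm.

Primer 1: A+T=7, G+C=13 → Tm = 2(7)+4(13) = 66°C
Primer 2: A+T=4, G+C=8 → Tm = 2(4)+4(8) = 40°C
66°C vs 40°C → primer 1 is higher.

Primer 1, 66°C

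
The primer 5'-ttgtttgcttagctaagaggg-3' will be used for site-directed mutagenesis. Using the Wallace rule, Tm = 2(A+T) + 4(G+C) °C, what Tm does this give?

Base counts: A=4, C=2, T=8, G=7
So N_AT = 12 and N_GC = 9.
Tm = 4·9 + 2·12 = 36 + 24 = 60°C

60°C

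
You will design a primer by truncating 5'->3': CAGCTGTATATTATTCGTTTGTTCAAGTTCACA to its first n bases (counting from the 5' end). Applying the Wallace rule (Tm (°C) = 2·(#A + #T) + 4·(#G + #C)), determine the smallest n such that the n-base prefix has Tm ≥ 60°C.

First 22 bases: CAGCTGTATATTATTCGTTTGT → Tm = 58°C (< 60°C)
First 23 bases: CAGCTGTATATTATTCGTTTGTT → Tm = 60°C (≥ 60°C)
Each additional base adds 2°C (A/T) or 4°C (G/C), so Tm is non-decreasing in n; n = 23 is the first length to reach 60°C.

n = 23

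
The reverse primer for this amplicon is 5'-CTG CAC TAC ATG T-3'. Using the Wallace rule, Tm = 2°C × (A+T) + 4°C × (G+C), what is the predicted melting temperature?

Base counts: A=3, C=4, T=4, G=2
AT pairs contribute 7, GC pairs contribute 6.
Tm = 4·6 + 2·7 = 24 + 14 = 38°C

38°C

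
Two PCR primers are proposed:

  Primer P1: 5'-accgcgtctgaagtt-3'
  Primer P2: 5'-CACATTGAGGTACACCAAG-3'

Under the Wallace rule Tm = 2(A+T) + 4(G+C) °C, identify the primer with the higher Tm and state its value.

Primer P1: A+T=7, G+C=8 → Tm = 2(7)+4(8) = 46°C
Primer P2: A+T=10, G+C=9 → Tm = 2(10)+4(9) = 56°C
46°C vs 56°C → primer P2 is higher.

Primer P2, 56°C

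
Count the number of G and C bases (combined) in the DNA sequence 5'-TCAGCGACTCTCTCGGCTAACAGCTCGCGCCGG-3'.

22

Scanning the sequence gives A=5, T=6, C=13, G=9.
Total G or C: 9 + 13 = 22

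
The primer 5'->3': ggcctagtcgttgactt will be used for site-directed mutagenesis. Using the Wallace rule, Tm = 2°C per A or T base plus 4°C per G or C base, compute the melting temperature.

Base counts: C=4, A=2, G=5, T=6
A+T = 8, G+C = 9
Tm = 2×8 + 4×9 = 52°C

52°C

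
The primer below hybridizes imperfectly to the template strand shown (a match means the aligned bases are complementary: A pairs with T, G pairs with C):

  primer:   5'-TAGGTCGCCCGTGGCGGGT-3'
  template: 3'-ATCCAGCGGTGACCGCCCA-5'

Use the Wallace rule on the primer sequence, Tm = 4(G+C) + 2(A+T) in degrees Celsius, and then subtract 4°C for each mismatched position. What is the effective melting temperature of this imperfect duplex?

58°C

Primer base counts: A=1, T=4, G=9, C=5 → A+T=5, G+C=14
Perfect-match Tm = 2(5) + 4(14) = 10 + 56 = 66°C
Mismatches (positions where the bases are not complementary): 2 (at positions 10, 11)
Effective Tm = 66 − 2×4 = 66 − 8 = 58°C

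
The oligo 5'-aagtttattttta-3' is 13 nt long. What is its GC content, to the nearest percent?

8%

Counting bases: A=4, T=8, C=0, G=1
G+C = 1 + 0 = 1 out of 13 bases
%GC = 1/13 × 100 = 7.692% ≈ 8%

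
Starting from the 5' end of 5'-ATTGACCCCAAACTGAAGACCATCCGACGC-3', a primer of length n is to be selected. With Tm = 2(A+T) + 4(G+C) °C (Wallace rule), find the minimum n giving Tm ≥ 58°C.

First 19 bases: ATTGACCCCAAACTGAAGA → Tm = 54°C (< 58°C)
First 20 bases: ATTGACCCCAAACTGAAGAC → Tm = 58°C (≥ 58°C)
Since every base adds ≥2°C, Tm only increases with n, so the threshold is first crossed at n = 20.

n = 20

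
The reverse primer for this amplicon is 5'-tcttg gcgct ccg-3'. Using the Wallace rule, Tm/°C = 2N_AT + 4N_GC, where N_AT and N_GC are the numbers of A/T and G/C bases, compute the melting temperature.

44°C

Counting bases: G=4, T=4, C=5, A=0
AT pairs contribute 4, GC pairs contribute 9.
Tm = 2(4) + 4(9) = 8 + 36 = 44°C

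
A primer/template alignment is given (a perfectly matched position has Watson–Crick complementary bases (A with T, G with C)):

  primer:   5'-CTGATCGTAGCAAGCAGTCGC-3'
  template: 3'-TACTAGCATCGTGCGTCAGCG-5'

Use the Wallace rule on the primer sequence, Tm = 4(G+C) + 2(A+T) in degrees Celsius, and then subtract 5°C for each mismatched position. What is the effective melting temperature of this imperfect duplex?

56°C

Primer base counts: A=5, T=4, G=6, C=6 → A+T=9, G+C=12
Perfect-match Tm = 2(9) + 4(12) = 18 + 48 = 66°C
Mismatches (positions where the bases are not complementary): 2 (at positions 1, 13)
Effective Tm = 66 − 2×5 = 66 − 10 = 56°C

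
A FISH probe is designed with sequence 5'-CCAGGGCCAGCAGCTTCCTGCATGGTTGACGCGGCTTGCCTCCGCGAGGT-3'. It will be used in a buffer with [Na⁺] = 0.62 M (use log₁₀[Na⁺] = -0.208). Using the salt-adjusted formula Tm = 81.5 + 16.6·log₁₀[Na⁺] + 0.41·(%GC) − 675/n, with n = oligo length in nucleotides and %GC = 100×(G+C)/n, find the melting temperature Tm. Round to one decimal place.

Length n = 50. Scanning the sequence gives C=17, G=17, T=10, A=6.
G+C = 34, so %GC = 34/50 × 100 = 68%
Salt term: 16.6 × (-0.208) = -3.453
GC term: 0.41 × 68 = 27.88; length term: −675/50 = −13.5
Tm = 81.5 + (-3.453) + 27.88 − 13.5 = 92.427 → 92.4°C

92.4°C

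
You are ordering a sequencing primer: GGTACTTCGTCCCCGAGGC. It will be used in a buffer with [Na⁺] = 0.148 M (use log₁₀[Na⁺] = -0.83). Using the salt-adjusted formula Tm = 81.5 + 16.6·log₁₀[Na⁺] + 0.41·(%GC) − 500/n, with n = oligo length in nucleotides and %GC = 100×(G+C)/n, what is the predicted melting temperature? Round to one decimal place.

Length n = 19. Base counts: A=2, C=7, G=6, T=4
G+C = 13, so %GC = 13/19 × 100 = 68.421%
Salt term: 16.6 × (-0.83) = -13.778
GC term: 0.41 × 68.421 = 28.053; length term: −500/19 = −26.316
Tm = 81.5 + (-13.778) + 28.053 − 26.316 = 69.459 → 69.5°C

69.5°C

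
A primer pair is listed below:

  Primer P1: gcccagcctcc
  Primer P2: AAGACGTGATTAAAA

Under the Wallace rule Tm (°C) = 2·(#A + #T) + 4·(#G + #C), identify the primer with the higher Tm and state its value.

Primer P1: A+T=2, G+C=9 → Tm = 2(2)+4(9) = 40°C
Primer P2: A+T=11, G+C=4 → Tm = 2(11)+4(4) = 38°C
40°C vs 38°C → primer P1 is higher.

Primer P1, 40°C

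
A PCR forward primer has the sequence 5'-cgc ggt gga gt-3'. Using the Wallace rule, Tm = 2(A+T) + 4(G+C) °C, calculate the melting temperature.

38°C

Scanning the sequence gives T=2, C=2, G=6, A=1.
AT pairs contribute 3, GC pairs contribute 8.
Tm = 2(3) + 4(8) = 6 + 32 = 38°C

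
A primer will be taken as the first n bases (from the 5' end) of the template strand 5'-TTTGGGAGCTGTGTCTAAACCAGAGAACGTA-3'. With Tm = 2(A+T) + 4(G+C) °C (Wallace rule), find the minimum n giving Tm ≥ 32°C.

First 10 bases: TTTGGGAGCT → Tm = 30°C (< 32°C)
First 11 bases: TTTGGGAGCTG → Tm = 34°C (≥ 32°C)
Since every base adds ≥2°C, Tm only increases with n, so the threshold is first crossed at n = 11.

n = 11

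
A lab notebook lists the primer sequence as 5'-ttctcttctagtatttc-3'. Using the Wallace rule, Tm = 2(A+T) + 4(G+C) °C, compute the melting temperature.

44°C

Scanning the sequence gives G=1, A=2, C=4, T=10.
AT pairs contribute 12, GC pairs contribute 5.
Tm = 2(12) + 4(5) = 24 + 20 = 44°C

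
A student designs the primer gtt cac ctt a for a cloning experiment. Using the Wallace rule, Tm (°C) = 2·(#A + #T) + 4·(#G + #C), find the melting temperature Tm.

28°C

Scanning the sequence gives T=4, G=1, A=2, C=3.
So N_AT = 6 and N_GC = 4.
Tm = 2(6) + 4(4) = 12 + 16 = 28°C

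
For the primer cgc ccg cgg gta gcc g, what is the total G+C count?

14

Scanning the sequence gives G=7, A=1, T=1, C=7.
Total G or C: 7 + 7 = 14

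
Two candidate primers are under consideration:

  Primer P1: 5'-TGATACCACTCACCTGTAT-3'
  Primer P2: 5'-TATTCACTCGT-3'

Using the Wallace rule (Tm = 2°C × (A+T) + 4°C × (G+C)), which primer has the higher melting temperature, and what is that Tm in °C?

Primer P1: A+T=11, G+C=8 → Tm = 2(11)+4(8) = 54°C
Primer P2: A+T=7, G+C=4 → Tm = 2(7)+4(4) = 30°C
54°C vs 30°C → primer P1 is higher.

Primer P1, 54°C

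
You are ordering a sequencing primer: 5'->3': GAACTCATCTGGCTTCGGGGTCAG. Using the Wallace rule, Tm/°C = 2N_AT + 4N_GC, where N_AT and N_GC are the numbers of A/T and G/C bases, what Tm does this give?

Base counts: G=8, C=6, A=4, T=6
A+T = 10, G+C = 14
Tm = 4·14 + 2·10 = 56 + 20 = 76°C

76°C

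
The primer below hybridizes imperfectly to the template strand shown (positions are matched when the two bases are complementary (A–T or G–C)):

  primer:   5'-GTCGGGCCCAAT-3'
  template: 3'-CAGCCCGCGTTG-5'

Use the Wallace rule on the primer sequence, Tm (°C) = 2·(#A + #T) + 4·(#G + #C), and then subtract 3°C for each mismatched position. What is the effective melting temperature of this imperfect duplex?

Primer base counts: A=2, T=2, G=4, C=4 → A+T=4, G+C=8
Perfect-match Tm = 2(4) + 4(8) = 8 + 32 = 40°C
Mismatches (positions where the bases are not complementary): 2 (at positions 8, 12)
Effective Tm = 40 − 2×3 = 40 − 6 = 34°C

34°C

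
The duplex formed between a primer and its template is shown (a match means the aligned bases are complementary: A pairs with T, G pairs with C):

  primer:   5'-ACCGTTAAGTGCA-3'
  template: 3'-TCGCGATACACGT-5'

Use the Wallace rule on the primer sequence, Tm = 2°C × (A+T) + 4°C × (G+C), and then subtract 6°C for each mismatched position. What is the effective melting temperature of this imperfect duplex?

Primer base counts: A=4, T=3, G=3, C=3 → A+T=7, G+C=6
Perfect-match Tm = 2(7) + 4(6) = 14 + 24 = 38°C
Mismatches (positions where the bases are not complementary): 3 (at positions 2, 5, 8)
Effective Tm = 38 − 3×6 = 38 − 18 = 20°C

20°C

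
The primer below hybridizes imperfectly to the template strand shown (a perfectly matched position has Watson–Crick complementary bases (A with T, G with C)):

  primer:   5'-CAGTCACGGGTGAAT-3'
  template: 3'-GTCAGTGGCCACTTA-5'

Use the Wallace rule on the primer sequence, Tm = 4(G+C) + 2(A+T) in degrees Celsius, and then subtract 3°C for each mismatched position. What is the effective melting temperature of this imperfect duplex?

Primer base counts: A=4, T=3, G=5, C=3 → A+T=7, G+C=8
Perfect-match Tm = 2(7) + 4(8) = 14 + 32 = 46°C
Mismatches (positions where the bases are not complementary): 1 (at position 8)
Effective Tm = 46 − 1×3 = 46 − 3 = 43°C

43°C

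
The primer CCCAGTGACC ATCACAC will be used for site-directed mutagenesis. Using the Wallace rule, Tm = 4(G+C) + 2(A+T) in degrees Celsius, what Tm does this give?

Base counts: C=8, G=2, T=2, A=5
So N_AT = 7 and N_GC = 10.
Tm = 2(7) + 4(10) = 14 + 40 = 54°C

54°C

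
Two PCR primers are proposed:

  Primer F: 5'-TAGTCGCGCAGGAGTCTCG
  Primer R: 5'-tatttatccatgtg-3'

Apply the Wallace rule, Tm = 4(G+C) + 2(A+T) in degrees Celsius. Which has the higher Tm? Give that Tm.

Primer F, 62°C

Primer F: A+T=7, G+C=12 → Tm = 2(7)+4(12) = 62°C
Primer R: A+T=10, G+C=4 → Tm = 2(10)+4(4) = 36°C
62°C vs 36°C → primer F is higher.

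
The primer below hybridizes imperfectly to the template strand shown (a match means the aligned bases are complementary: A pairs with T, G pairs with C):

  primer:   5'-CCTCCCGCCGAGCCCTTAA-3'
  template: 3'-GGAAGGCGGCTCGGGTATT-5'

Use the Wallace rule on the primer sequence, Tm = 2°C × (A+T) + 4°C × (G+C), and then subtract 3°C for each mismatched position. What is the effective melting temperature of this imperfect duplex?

58°C

Primer base counts: A=3, T=3, G=3, C=10 → A+T=6, G+C=13
Perfect-match Tm = 2(6) + 4(13) = 12 + 52 = 64°C
Mismatches (positions where the bases are not complementary): 2 (at positions 4, 16)
Effective Tm = 64 − 2×3 = 64 − 6 = 58°C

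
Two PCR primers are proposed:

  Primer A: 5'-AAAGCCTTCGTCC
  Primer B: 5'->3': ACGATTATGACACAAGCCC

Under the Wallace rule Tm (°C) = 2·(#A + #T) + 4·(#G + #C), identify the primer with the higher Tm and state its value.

Primer B, 56°C

Primer A: A+T=6, G+C=7 → Tm = 2(6)+4(7) = 40°C
Primer B: A+T=10, G+C=9 → Tm = 2(10)+4(9) = 56°C
40°C vs 56°C → primer B is higher.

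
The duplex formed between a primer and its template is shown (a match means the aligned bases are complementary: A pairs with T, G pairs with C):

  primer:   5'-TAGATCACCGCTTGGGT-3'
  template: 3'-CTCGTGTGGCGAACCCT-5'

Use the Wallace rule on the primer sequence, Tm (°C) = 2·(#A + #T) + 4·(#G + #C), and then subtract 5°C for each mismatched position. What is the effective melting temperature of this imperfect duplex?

32°C

Primer base counts: A=3, T=5, G=5, C=4 → A+T=8, G+C=9
Perfect-match Tm = 2(8) + 4(9) = 16 + 36 = 52°C
Mismatches (positions where the bases are not complementary): 4 (at positions 1, 4, 5, 17)
Effective Tm = 52 − 4×5 = 52 − 20 = 32°C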